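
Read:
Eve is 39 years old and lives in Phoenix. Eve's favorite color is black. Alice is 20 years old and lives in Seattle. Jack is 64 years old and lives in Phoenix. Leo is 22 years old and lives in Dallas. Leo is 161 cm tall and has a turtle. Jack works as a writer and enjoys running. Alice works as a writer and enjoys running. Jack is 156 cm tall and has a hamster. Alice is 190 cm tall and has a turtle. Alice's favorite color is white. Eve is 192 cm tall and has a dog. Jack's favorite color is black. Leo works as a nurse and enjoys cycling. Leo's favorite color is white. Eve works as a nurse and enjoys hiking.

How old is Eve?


Eve is 39 years old

39


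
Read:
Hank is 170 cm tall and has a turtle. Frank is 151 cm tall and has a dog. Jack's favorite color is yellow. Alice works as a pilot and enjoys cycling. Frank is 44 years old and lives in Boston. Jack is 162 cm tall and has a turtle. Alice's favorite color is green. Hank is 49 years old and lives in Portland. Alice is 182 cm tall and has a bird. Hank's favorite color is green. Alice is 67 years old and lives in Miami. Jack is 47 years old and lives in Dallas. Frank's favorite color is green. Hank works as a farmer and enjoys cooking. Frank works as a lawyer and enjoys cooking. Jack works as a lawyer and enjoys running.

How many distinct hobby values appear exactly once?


Unique hobby values: 2

2


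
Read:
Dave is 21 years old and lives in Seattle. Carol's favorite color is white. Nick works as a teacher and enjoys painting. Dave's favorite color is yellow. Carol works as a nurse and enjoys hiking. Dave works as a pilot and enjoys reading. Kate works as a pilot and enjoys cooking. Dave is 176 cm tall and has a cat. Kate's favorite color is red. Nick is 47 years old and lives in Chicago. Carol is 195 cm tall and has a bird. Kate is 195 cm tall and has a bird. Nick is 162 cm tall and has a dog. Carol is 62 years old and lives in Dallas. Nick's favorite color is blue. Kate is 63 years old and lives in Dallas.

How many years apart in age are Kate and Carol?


63 vs 62, diff = 1

1


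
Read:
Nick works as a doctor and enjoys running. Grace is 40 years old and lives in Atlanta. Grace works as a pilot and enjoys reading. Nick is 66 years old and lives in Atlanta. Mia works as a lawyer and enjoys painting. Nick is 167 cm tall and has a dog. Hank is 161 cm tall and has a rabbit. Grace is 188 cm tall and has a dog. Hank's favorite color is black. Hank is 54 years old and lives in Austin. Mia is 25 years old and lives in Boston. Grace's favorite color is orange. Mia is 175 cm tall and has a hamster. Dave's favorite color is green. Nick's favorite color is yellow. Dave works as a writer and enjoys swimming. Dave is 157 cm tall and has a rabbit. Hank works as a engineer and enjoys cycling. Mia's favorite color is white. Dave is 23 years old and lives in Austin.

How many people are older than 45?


Filter: 2

2


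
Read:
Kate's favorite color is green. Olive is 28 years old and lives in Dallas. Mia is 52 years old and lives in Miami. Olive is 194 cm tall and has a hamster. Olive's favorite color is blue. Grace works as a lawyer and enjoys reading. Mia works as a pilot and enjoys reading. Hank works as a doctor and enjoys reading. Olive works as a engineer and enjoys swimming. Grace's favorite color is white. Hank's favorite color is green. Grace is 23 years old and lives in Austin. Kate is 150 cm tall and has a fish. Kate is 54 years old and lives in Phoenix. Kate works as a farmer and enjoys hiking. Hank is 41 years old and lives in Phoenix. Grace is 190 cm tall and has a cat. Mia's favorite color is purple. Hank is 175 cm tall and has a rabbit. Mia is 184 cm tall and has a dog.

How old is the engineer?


The engineer is Olive, age 28

28


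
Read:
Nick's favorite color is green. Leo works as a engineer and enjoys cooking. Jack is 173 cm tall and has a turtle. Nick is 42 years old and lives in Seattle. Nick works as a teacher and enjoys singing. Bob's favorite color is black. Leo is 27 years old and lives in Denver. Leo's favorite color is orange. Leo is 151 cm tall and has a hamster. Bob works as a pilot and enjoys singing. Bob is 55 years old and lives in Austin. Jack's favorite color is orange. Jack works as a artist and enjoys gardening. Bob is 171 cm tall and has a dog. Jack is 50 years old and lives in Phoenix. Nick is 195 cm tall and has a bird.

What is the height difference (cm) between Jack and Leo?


|173 - 151| = 22

22


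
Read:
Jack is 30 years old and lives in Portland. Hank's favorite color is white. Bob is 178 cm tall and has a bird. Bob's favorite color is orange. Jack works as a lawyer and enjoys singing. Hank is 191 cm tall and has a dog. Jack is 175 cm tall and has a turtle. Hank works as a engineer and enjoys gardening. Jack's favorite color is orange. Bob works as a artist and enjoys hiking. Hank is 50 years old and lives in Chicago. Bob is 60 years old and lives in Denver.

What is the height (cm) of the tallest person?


Tallest: Hank at 191 cm

191


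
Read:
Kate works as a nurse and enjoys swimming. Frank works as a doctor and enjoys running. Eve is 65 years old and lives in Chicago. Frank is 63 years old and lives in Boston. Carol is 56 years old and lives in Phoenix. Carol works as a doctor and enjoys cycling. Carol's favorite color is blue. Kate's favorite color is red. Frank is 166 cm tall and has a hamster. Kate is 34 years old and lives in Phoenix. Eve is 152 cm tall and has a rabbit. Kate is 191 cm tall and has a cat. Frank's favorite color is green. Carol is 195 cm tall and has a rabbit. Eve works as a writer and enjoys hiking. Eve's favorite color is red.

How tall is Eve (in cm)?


Eve is 152 cm tall

152


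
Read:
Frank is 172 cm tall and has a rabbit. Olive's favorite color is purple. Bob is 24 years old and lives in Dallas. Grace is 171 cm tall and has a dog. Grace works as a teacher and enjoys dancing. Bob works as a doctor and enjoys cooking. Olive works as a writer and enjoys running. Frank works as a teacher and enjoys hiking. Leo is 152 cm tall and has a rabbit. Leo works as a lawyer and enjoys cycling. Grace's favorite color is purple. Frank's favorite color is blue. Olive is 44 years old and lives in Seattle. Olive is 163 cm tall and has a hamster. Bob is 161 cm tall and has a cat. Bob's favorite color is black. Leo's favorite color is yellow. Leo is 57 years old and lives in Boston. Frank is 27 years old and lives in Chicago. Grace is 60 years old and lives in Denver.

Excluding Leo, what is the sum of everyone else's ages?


Sum (excluding Leo): 155

155


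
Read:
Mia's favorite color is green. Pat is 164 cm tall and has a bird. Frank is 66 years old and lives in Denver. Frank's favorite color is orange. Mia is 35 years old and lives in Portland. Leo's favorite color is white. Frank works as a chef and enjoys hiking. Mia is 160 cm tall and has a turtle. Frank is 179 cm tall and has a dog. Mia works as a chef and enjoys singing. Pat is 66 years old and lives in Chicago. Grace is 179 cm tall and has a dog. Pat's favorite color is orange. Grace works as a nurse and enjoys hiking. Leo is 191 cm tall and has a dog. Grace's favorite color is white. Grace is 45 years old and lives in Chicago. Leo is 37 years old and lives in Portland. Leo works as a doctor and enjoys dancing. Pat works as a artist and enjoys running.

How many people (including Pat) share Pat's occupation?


Pat is a artist. Count = 1

1


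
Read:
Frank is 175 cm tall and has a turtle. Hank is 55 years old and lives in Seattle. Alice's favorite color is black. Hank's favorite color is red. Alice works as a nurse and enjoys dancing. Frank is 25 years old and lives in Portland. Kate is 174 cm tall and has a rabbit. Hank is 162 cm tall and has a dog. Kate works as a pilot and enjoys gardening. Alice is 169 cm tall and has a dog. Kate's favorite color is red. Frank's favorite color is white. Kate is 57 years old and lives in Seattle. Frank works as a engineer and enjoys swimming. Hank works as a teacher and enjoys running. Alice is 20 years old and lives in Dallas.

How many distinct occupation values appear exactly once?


Unique occupation values: 4

4


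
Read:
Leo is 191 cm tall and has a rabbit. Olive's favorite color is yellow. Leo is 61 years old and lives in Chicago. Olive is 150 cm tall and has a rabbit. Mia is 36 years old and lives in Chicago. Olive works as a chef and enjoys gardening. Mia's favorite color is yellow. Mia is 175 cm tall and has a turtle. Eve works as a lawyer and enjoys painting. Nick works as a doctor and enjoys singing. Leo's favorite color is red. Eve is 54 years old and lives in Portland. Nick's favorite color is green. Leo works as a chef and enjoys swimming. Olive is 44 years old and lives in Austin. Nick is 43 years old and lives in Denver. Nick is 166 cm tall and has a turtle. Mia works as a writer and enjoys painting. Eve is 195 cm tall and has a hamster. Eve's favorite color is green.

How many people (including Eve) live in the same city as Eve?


Eve lives in Portland. Count = 1

1


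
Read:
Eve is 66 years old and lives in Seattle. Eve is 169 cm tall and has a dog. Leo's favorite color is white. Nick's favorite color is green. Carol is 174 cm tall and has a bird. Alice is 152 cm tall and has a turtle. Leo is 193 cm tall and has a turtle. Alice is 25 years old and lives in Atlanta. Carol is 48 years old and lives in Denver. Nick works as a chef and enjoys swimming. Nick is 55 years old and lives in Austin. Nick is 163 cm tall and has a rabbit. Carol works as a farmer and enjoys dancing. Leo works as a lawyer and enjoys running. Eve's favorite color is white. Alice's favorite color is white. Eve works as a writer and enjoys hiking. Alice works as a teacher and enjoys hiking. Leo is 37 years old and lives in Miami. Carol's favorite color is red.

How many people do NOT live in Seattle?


Not in Seattle: 4

4


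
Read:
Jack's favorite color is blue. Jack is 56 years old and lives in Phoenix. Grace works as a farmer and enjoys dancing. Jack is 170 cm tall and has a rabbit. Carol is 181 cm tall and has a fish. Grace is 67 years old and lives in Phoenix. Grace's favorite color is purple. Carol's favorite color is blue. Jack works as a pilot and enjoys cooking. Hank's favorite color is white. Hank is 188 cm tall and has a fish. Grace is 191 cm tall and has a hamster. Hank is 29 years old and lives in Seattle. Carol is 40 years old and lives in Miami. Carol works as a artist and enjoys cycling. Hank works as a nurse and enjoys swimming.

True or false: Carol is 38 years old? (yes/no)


Carol is actually 40. no

no


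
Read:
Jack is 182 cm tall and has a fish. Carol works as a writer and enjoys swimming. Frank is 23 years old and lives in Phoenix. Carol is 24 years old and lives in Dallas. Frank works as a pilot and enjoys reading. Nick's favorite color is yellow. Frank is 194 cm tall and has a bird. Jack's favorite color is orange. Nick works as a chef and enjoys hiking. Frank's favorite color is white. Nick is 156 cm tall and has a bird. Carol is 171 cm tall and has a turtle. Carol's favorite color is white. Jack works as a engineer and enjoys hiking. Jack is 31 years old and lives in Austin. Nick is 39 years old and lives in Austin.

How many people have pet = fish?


Count: 1

1


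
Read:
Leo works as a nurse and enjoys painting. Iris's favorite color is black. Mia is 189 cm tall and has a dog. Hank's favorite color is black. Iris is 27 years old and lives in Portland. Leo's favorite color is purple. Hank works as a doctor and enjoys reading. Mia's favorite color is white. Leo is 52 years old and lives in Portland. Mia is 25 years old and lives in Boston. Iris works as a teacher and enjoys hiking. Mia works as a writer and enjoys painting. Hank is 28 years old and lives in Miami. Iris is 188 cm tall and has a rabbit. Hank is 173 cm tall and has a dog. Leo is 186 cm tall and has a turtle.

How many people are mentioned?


People: Hank, Iris, Mia, Leo. Count = 4

4


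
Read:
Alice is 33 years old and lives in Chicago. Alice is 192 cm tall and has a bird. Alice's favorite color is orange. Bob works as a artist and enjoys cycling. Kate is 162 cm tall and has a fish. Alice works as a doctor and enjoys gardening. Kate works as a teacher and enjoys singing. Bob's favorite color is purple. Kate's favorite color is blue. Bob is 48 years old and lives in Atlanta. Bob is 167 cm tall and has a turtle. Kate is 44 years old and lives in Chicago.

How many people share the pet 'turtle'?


Count: 1

1


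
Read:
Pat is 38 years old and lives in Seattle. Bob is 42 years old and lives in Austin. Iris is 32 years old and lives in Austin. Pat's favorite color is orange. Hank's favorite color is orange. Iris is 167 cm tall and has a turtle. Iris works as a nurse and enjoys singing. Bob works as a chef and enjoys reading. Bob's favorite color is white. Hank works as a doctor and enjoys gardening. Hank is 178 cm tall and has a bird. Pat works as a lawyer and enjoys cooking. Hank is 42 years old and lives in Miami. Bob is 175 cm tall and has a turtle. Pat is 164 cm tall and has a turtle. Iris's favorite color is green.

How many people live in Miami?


Count in Miami: 1

1


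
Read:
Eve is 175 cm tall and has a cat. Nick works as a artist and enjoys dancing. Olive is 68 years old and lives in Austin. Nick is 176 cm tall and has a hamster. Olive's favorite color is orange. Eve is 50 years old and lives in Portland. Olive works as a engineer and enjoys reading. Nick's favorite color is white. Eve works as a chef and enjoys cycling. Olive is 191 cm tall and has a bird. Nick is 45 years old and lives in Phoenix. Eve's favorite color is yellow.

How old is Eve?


Eve is 50 years old

50


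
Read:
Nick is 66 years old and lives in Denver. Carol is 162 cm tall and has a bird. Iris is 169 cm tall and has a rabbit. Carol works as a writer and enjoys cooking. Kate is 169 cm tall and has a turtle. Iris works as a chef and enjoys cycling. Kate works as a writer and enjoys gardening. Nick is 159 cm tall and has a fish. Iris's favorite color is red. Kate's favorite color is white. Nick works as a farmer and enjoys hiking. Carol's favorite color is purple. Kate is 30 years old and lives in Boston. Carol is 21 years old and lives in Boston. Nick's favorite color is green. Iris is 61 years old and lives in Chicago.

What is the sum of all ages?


30+21+66+61 = 178

178


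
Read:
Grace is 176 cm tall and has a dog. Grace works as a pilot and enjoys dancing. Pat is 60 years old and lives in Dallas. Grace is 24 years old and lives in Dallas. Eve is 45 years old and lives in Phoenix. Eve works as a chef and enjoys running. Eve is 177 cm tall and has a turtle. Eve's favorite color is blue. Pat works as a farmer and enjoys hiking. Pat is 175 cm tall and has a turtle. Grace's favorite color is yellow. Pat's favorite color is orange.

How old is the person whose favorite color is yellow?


Person with favorite color=yellow is Grace, age 24

24


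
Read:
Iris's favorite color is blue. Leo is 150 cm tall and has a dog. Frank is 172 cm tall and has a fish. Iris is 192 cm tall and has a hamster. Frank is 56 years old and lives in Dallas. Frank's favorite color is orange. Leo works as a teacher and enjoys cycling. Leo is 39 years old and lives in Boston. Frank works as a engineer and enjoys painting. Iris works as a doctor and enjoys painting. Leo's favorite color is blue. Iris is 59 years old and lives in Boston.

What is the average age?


Sum=154, n=3, avg=51.33

51.33


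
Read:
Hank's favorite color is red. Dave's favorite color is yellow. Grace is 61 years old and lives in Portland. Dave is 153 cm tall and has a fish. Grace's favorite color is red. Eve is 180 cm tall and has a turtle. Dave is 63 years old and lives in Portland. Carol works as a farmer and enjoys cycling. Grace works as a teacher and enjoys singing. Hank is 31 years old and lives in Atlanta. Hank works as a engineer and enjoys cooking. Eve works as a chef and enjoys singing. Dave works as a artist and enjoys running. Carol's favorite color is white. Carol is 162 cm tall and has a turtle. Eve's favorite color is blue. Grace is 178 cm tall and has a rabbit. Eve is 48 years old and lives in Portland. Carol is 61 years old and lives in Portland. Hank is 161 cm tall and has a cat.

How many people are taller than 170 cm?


Taller than 170: 2

2


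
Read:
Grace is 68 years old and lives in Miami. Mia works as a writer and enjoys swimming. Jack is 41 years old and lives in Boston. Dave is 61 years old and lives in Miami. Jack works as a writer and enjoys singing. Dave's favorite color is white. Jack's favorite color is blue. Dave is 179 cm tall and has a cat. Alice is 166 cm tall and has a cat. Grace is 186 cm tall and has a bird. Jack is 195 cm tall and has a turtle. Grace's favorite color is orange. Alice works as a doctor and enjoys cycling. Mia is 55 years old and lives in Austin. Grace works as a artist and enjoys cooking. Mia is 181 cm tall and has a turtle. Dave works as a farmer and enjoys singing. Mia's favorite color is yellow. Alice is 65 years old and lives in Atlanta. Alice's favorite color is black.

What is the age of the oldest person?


Oldest: Grace at 68

68


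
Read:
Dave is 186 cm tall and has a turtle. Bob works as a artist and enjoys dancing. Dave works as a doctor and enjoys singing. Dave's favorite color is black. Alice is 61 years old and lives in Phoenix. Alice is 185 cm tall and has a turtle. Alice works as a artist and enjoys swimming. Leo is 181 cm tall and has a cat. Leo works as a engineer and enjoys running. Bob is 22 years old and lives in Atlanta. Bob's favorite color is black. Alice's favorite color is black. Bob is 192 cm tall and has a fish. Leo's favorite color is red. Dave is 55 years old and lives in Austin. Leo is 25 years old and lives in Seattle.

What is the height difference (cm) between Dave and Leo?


|186 - 181| = 5

5


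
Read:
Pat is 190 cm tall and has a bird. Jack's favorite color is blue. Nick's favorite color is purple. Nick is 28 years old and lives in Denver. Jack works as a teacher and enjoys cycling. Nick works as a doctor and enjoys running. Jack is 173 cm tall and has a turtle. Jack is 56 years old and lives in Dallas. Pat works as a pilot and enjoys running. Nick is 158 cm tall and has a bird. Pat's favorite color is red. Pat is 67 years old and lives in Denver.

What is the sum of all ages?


67+28+56 = 151

151


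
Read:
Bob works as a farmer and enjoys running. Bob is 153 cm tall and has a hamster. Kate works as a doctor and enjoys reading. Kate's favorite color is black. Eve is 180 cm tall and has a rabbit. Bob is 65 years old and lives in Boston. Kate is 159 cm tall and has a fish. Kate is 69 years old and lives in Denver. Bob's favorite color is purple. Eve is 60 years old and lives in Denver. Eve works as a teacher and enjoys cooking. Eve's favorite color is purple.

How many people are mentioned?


People: Eve, Bob, Kate. Count = 3

3


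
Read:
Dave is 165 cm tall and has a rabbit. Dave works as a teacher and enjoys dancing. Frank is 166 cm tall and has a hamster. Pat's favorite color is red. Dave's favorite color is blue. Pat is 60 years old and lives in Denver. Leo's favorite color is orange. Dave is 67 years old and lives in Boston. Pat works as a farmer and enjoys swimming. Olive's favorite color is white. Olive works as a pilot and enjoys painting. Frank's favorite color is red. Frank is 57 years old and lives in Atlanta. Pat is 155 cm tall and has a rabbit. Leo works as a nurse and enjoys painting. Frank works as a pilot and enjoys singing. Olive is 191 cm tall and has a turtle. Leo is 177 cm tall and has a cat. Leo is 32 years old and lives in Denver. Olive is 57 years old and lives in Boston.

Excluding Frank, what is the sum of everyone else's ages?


Sum (excluding Frank): 216

216


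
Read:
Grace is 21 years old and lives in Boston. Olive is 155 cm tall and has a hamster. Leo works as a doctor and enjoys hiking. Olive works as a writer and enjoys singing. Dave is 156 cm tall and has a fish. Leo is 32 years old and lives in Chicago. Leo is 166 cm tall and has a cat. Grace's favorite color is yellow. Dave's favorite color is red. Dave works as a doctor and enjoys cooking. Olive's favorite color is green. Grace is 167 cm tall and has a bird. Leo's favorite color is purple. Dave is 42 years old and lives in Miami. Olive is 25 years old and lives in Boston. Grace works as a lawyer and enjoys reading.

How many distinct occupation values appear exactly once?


Unique occupation values: 2

2


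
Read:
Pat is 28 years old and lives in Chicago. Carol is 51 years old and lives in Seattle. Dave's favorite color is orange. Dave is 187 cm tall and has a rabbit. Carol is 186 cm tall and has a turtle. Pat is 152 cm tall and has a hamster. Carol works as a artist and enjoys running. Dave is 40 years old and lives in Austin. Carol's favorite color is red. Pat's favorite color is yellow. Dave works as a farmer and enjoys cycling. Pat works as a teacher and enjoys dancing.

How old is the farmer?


The farmer is Dave, age 40

40


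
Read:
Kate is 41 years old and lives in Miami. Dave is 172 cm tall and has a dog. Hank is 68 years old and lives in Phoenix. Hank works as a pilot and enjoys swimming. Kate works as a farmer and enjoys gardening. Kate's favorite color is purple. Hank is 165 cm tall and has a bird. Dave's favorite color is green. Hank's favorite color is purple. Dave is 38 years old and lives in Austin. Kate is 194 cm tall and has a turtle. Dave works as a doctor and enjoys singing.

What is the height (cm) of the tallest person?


Tallest: Kate at 194 cm

194


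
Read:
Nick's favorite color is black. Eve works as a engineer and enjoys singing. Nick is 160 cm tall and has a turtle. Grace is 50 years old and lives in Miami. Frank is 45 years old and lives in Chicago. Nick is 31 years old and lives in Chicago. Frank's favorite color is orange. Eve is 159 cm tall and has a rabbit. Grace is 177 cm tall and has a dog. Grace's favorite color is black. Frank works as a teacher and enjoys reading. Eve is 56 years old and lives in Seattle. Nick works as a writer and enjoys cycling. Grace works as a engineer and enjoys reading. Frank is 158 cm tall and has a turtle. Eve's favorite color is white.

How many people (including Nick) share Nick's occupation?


Nick is a writer. Count = 1

1


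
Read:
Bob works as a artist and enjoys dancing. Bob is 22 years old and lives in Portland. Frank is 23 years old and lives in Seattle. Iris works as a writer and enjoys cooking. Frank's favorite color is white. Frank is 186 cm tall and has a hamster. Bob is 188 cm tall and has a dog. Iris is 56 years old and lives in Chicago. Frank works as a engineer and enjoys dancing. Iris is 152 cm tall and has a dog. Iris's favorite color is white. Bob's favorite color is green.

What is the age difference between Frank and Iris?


|23 - 56| = 33

33


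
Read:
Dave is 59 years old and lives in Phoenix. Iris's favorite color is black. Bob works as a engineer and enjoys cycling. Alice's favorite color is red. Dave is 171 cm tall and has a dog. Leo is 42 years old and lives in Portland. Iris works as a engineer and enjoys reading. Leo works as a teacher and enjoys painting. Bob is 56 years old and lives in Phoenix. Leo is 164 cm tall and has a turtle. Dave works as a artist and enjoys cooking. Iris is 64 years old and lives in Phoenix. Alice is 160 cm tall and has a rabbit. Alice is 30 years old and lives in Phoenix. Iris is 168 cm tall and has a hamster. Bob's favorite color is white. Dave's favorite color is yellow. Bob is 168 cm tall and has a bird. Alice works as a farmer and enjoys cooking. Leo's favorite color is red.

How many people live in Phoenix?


Count in Phoenix: 4

4


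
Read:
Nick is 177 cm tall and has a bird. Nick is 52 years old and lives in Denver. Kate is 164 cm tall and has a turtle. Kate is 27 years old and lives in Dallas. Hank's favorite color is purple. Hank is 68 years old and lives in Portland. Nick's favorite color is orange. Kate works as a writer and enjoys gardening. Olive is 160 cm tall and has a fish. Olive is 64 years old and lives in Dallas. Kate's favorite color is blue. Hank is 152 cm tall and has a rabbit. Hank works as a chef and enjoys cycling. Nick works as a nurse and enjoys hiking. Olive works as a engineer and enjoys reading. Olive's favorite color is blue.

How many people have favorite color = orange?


Count: 1

1


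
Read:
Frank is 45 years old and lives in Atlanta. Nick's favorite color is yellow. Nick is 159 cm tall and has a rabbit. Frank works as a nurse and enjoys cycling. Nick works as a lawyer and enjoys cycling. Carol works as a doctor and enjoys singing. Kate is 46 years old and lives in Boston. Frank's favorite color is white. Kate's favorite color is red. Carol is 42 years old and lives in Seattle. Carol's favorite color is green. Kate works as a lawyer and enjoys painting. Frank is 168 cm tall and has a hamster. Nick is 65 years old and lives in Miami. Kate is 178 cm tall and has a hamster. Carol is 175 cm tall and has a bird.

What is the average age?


Sum=198, n=4, avg=49.5

49.5


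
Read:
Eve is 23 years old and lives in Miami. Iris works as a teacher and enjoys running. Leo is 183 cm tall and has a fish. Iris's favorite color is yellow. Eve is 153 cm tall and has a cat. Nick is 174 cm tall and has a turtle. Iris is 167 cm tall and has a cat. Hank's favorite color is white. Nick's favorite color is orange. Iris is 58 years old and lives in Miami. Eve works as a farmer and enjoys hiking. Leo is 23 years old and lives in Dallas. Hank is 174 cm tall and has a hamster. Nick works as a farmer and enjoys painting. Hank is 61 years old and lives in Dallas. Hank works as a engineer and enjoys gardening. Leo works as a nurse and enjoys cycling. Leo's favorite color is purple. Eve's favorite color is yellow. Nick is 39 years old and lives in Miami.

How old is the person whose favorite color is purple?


Person with favorite color=purple is Leo, age 23

23


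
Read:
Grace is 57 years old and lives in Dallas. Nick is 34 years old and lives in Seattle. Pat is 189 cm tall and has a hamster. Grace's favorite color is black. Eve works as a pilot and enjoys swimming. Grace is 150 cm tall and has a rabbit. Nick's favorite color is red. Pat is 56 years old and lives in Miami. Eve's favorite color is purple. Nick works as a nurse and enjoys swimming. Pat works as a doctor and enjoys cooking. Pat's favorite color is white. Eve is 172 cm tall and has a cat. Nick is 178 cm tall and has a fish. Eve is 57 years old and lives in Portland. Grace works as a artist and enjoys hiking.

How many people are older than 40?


Filter: 3

3


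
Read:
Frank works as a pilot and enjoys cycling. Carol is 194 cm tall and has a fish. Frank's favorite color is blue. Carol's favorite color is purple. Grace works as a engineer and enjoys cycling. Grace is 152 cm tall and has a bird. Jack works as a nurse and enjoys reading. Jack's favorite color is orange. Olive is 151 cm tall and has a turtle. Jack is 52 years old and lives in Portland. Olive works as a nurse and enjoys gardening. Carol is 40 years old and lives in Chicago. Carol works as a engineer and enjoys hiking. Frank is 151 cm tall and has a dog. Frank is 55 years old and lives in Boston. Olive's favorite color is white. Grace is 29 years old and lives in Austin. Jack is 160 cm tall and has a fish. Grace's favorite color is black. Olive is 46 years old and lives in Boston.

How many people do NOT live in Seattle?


Not in Seattle: 5

5


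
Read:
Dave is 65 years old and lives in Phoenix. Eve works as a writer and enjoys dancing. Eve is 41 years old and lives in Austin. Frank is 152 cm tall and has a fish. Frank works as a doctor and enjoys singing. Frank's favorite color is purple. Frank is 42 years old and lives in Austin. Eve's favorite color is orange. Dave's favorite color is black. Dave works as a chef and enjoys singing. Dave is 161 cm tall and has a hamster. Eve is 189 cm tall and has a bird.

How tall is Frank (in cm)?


Frank is 152 cm tall

152


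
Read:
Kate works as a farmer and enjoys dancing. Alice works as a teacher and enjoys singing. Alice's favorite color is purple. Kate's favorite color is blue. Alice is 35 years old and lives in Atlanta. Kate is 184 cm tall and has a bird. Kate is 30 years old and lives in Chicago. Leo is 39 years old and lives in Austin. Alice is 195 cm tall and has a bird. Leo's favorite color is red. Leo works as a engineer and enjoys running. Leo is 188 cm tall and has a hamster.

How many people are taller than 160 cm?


Taller than 160: 3

3


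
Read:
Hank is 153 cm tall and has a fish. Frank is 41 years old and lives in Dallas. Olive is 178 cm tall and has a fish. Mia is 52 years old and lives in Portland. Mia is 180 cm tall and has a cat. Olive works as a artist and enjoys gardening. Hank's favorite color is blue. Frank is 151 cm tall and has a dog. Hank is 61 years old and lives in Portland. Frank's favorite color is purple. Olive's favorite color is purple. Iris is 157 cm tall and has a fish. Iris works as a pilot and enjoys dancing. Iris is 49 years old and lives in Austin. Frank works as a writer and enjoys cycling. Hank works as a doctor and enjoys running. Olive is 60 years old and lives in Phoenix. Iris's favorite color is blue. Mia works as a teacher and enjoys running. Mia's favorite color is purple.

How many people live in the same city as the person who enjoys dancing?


Person with hobby dancing is Iris, city Austin. Count = 1

1


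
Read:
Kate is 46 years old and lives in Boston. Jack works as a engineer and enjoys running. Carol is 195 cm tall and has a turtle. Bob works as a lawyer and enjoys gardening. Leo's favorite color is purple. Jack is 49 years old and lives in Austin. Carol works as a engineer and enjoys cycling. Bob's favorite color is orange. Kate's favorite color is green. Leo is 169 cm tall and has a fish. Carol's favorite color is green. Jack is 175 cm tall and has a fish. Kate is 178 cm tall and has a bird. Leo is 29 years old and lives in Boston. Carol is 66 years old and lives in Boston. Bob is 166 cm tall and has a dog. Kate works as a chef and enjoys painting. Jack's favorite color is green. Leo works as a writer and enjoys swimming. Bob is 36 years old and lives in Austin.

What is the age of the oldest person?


Oldest: Carol at 66

66


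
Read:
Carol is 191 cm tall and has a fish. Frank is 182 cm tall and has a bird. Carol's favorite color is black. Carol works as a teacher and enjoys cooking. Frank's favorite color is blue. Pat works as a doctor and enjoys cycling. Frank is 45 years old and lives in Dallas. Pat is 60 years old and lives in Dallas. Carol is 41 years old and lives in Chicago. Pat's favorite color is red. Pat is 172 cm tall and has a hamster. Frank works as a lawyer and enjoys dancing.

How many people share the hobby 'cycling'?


Count: 1

1


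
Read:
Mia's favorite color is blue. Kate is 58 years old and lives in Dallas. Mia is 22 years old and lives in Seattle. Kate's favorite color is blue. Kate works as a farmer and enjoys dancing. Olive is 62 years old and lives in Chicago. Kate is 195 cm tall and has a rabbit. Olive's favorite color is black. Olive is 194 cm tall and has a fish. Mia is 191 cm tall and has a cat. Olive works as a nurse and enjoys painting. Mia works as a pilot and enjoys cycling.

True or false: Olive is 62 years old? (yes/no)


Olive is actually 62. yes

yes


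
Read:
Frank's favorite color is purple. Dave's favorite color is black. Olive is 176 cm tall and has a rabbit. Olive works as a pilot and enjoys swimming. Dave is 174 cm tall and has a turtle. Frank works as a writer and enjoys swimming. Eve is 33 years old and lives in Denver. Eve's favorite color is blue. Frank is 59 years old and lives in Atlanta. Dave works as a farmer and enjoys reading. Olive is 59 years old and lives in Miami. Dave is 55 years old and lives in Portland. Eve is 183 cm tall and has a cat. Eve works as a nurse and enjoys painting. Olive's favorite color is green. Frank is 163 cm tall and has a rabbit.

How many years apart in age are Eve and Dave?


33 vs 55, diff = 22

22


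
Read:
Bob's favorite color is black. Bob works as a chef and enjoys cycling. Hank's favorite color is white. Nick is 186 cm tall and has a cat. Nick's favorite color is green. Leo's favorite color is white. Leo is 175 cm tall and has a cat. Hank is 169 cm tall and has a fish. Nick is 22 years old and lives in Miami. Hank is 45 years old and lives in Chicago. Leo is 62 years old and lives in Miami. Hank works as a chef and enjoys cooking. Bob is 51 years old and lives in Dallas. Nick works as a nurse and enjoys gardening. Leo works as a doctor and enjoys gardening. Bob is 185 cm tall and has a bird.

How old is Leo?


Leo is 62 years old

62


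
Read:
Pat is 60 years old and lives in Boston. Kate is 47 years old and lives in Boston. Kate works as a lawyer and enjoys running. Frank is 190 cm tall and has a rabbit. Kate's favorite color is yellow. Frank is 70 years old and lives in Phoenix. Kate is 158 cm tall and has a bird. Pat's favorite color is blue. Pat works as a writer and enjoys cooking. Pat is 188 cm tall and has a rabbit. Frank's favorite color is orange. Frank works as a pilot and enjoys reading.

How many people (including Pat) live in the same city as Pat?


Pat lives in Boston. Count = 2

2


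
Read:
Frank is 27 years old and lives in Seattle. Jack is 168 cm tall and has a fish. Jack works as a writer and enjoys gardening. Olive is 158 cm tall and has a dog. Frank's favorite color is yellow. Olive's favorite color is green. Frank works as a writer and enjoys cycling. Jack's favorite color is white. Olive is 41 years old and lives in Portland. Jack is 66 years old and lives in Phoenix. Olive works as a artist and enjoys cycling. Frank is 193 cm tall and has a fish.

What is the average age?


Sum=134, n=3, avg=44.67

44.67


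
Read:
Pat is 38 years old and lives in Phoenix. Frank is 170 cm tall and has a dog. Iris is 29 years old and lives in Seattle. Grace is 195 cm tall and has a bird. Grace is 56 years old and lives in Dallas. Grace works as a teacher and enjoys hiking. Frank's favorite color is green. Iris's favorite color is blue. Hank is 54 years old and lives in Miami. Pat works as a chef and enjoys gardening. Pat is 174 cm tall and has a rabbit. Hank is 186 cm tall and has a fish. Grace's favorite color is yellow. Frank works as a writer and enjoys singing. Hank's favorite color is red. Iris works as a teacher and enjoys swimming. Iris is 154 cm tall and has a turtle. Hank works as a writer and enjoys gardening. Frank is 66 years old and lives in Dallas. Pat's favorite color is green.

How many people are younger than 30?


Filter: 1

1


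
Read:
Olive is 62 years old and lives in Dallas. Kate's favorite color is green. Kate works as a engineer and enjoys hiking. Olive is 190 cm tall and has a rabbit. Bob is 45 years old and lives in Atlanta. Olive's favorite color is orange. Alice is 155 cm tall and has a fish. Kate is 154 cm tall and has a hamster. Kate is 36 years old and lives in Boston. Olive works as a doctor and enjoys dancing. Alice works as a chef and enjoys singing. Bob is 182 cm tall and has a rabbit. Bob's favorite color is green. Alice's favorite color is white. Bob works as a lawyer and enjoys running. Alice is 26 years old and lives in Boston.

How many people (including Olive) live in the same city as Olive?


Olive lives in Dallas. Count = 1

1


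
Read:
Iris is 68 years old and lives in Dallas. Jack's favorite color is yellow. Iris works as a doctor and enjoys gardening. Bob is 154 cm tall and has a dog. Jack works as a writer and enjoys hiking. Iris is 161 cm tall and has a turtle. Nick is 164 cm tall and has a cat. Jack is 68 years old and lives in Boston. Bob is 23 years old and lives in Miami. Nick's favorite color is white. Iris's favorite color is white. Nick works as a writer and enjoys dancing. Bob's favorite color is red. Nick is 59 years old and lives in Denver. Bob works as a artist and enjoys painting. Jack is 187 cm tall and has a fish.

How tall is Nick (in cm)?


Nick is 164 cm tall

164


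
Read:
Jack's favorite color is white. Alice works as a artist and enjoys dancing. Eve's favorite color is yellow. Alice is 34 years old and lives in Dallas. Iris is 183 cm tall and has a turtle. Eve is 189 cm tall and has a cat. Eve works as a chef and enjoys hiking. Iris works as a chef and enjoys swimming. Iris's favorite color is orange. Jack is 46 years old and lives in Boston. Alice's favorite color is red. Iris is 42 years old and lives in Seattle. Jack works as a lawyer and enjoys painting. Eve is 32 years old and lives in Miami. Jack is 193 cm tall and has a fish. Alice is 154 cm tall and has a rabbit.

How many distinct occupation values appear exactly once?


Unique occupation values: 2

2


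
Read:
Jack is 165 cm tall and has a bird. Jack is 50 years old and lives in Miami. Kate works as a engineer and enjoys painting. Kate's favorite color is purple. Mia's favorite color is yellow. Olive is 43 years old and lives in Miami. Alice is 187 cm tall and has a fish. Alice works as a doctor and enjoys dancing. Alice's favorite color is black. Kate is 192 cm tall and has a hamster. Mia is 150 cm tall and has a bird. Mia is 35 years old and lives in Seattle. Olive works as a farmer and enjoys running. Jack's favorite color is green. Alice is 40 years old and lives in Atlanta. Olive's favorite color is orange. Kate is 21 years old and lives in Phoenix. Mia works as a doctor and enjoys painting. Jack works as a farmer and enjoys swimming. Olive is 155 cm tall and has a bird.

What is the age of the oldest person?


Oldest: Jack at 50

50


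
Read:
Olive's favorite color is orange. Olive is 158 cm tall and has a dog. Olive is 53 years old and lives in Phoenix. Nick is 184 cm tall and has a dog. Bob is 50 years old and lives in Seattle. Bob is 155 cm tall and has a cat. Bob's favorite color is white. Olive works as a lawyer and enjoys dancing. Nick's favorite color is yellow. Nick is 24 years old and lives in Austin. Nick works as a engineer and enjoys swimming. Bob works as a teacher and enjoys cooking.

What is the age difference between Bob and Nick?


|50 - 24| = 26

26


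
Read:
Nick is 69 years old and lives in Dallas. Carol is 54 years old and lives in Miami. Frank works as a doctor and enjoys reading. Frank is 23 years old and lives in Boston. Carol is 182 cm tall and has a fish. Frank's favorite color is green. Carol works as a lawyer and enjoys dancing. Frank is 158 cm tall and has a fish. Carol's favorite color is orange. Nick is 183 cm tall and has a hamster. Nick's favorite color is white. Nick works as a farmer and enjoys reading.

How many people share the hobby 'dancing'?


Count: 1

1


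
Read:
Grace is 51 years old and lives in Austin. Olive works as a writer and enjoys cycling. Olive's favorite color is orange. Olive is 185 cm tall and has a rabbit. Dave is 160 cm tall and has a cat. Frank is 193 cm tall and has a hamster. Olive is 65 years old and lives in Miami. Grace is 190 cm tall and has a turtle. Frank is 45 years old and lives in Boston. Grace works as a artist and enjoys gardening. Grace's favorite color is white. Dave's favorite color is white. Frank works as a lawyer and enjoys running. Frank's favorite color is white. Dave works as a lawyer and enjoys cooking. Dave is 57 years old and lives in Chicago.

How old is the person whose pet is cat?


Person with pet=cat is Dave, age 57

57


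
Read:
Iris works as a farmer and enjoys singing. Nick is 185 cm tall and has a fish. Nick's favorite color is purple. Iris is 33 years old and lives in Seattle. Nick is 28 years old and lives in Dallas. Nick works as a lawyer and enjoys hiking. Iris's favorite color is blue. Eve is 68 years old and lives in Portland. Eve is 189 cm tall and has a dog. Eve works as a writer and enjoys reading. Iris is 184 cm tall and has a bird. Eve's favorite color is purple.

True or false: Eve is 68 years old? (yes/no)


Eve is actually 68. yes

yes
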